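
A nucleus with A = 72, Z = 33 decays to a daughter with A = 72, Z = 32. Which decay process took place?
ΔA = 0, ΔZ = -1 ⇒ beta-plus decay (β⁺) or electron capture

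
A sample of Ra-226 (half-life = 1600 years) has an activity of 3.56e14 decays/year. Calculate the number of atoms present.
N = A/λ = 8.218e17 atoms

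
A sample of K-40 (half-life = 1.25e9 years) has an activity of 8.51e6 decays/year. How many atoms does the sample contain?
N = A/λ = 1.535e16 atoms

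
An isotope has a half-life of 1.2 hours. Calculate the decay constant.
λ = ln(2)/t½ = 0.5776 hour⁻¹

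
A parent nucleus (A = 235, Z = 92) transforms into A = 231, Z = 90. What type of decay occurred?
ΔA = -4, ΔZ = -2 ⇒ alpha decay (α)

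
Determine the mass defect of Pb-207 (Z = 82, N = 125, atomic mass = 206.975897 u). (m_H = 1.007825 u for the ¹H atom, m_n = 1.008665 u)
Δm = Z·m_H + N·m_n − M = 1.749 u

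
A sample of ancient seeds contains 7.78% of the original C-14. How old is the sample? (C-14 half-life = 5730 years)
Age = t½ × log₂(1/ratio) = 21110 years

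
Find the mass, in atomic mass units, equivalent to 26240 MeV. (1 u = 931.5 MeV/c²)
m = E/c² = 28.17 u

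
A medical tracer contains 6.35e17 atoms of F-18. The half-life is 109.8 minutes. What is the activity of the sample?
A = λN = 4.009e15 decays/minute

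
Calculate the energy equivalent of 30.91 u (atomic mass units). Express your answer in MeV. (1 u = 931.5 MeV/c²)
E = mc² = 28790 MeV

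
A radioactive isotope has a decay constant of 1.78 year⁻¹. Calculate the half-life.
t½ = ln(2)/λ = 0.3894 years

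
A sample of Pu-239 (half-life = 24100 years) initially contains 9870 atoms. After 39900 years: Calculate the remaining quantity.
N = N₀(1/2)^(t/t½) = 3133 atoms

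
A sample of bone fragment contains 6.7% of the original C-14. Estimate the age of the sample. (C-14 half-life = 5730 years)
Age = t½ × log₂(1/ratio) = 22350 years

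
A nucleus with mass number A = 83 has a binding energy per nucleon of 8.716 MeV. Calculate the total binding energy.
B.E. = 8.716 × 83 = 723.4 MeV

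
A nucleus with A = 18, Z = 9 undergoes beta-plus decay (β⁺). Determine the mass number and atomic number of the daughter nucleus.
Daughter: A = 18, Z = 8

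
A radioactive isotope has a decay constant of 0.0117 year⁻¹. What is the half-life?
t½ = ln(2)/λ = 59.24 years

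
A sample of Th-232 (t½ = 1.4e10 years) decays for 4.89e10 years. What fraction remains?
N/N₀ = (1/2)^(t/t½) = 0.08883 = 8.88%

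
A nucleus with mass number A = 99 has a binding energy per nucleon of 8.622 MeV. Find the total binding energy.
B.E. = 8.622 × 99 = 853.6 MeV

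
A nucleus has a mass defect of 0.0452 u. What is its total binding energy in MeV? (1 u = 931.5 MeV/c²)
B.E. = Δm × 931.5 = 42.1 MeV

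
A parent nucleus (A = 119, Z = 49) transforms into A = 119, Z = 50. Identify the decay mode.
ΔA = 0, ΔZ = +1 ⇒ beta-minus decay (β⁻)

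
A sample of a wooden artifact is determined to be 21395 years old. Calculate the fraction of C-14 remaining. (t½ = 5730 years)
N/N₀ = (1/2)^(t/t½) = 0.07516 = 7.52%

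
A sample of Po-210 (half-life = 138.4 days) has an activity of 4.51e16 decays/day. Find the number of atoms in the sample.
N = A/λ = 9.005e18 atoms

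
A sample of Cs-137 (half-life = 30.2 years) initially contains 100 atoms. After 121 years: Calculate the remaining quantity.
N = N₀(1/2)^(t/t½) = 6.221 atoms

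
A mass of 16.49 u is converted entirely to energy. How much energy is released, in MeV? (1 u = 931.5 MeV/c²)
E = mc² = 15360 MeV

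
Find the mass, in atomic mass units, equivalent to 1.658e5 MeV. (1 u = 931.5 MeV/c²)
m = E/c² = 178 u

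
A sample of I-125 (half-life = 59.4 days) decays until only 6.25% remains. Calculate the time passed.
t = t½ × log₂(N₀/N) = 237.6 days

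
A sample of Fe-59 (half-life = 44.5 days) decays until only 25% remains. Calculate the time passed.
t = t½ × log₂(N₀/N) = 89 days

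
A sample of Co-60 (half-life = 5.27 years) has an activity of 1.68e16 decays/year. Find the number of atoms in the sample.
N = A/λ = 1.277e17 atoms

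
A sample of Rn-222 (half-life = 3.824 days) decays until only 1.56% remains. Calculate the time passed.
t = t½ × log₂(N₀/N) = 22.95 days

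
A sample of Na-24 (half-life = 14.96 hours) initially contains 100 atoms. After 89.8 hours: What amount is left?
N = N₀(1/2)^(t/t½) = 1.56 atoms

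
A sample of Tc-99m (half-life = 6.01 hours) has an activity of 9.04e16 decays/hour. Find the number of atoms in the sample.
N = A/λ = 7.838e17 atoms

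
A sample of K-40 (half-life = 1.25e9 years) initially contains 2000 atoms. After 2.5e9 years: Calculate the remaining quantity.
N = N₀(1/2)^(t/t½) = 500 atoms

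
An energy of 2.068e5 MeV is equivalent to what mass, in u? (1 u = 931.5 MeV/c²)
m = E/c² = 222 u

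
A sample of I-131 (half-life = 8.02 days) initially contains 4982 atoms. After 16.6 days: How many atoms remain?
N = N₀(1/2)^(t/t½) = 1187 atoms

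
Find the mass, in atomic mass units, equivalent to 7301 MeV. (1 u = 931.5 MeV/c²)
m = E/c² = 7.838 u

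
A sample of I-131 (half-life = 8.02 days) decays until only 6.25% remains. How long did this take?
t = t½ × log₂(N₀/N) = 32.08 days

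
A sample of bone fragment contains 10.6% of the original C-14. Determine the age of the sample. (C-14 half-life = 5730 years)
Age = t½ × log₂(1/ratio) = 18550 years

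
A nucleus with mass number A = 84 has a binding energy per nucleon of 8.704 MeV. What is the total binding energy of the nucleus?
B.E. = 8.704 × 84 = 731.1 MeV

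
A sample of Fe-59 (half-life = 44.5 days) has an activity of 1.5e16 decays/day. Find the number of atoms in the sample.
N = A/λ = 9.63e17 atoms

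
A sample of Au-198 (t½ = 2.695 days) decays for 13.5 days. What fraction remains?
N/N₀ = (1/2)^(t/t½) = 0.03105 = 3.1%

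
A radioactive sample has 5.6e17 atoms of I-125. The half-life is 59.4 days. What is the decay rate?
A = λN = 6.535e15 decays/day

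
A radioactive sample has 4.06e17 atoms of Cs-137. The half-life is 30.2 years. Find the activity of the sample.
A = λN = 9.318e15 decays/year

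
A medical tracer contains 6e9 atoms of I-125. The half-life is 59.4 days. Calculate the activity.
A = λN = 7.001e7 decays/day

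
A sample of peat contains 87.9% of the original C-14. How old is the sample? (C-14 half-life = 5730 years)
Age = t½ × log₂(1/ratio) = 1066 years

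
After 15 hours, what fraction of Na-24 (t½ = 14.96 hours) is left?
N/N₀ = (1/2)^(t/t½) = 0.4991 = 49.9%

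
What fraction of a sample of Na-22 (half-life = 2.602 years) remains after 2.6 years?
N/N₀ = (1/2)^(t/t½) = 0.5003 = 50%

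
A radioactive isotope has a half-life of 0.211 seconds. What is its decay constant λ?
λ = ln(2)/t½ = 3.285 second⁻¹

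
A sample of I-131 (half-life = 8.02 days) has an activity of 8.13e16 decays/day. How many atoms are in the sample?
N = A/λ = 9.407e17 atoms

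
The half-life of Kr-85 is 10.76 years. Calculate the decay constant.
λ = ln(2)/t½ = 0.06442 year⁻¹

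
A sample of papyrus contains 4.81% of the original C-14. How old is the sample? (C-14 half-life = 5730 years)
Age = t½ × log₂(1/ratio) = 25080 years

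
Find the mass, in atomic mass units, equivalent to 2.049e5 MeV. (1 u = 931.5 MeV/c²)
m = E/c² = 220 u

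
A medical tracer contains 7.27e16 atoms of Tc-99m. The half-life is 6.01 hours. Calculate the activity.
A = λN = 8.385e15 decays/hour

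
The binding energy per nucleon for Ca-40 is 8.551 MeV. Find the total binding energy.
B.E. = 8.551 × 40 = 342 MeV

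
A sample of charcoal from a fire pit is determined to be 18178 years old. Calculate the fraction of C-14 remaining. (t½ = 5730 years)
N/N₀ = (1/2)^(t/t½) = 0.1109 = 11.1%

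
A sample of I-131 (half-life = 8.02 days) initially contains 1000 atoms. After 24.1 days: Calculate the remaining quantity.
N = N₀(1/2)^(t/t½) = 124.6 atoms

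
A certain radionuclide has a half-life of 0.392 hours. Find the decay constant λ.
λ = ln(2)/t½ = 1.768 hour⁻¹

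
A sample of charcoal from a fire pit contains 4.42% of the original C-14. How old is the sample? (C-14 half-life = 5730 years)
Age = t½ × log₂(1/ratio) = 25780 years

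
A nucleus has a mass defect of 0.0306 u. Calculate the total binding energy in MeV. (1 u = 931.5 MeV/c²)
B.E. = Δm × 931.5 = 28.5 MeV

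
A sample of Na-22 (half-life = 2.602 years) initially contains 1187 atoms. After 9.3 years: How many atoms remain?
N = N₀(1/2)^(t/t½) = 99.66 atoms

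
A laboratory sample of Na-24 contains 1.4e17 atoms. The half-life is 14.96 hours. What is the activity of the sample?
A = λN = 6.487e15 decays/hour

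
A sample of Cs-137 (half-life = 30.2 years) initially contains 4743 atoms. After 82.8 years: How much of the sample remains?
N = N₀(1/2)^(t/t½) = 709.1 atoms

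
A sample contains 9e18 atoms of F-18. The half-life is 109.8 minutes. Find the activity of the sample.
A = λN = 5.682e16 decays/minute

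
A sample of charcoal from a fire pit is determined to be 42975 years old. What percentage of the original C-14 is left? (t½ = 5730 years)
N/N₀ = (1/2)^(t/t½) = 0.005524 = 0.552%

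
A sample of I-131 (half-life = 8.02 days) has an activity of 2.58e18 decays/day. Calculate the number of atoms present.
N = A/λ = 2.985e19 atoms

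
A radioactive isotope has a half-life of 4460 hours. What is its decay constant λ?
λ = ln(2)/t½ = 1.554e-4 hour⁻¹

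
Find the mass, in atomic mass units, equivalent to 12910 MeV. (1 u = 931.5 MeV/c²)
m = E/c² = 13.86 u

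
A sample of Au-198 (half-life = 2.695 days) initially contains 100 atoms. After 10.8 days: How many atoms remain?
N = N₀(1/2)^(t/t½) = 6.218 atoms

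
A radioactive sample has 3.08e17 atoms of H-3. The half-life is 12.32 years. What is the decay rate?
A = λN = 1.733e16 decays/year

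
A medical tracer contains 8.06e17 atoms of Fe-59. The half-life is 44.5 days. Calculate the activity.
A = λN = 1.255e16 decays/day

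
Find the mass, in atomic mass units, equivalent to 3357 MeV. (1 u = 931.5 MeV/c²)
m = E/c² = 3.604 u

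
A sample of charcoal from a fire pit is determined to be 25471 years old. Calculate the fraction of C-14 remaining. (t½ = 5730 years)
N/N₀ = (1/2)^(t/t½) = 0.04591 = 4.59%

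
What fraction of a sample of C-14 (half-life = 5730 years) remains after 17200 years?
N/N₀ = (1/2)^(t/t½) = 0.1248 = 12.5%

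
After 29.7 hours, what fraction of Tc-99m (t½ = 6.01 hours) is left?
N/N₀ = (1/2)^(t/t½) = 0.03254 = 3.25%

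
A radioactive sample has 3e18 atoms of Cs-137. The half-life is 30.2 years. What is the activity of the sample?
A = λN = 6.886e16 decays/year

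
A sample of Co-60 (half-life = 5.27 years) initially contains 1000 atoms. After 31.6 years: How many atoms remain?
N = N₀(1/2)^(t/t½) = 15.67 atoms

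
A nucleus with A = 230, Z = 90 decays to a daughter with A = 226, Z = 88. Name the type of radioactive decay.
ΔA = -4, ΔZ = -2 ⇒ alpha decay (α)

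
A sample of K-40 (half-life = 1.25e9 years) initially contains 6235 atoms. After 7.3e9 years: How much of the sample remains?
N = N₀(1/2)^(t/t½) = 108.8 atoms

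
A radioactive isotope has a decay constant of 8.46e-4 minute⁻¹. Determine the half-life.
t½ = ln(2)/λ = 819.3 minutes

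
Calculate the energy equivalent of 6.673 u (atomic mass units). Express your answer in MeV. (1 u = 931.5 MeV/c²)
E = mc² = 6216 MeV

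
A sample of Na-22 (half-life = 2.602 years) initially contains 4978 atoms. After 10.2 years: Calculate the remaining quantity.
N = N₀(1/2)^(t/t½) = 328.9 atoms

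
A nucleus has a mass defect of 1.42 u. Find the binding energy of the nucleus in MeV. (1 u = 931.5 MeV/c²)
B.E. = Δm × 931.5 = 1323 MeV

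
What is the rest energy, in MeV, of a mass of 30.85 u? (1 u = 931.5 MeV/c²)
E = mc² = 28740 MeV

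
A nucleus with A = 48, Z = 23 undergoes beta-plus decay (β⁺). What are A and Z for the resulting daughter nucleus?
Daughter: A = 48, Z = 22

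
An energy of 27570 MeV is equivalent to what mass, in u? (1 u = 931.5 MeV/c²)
m = E/c² = 29.6 u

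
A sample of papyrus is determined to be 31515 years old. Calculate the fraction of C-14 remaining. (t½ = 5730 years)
N/N₀ = (1/2)^(t/t½) = 0.0221 = 2.21%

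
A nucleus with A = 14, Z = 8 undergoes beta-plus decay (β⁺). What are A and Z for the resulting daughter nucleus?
Daughter: A = 14, Z = 7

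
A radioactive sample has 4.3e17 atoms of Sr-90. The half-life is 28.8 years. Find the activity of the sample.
A = λN = 1.035e16 decays/year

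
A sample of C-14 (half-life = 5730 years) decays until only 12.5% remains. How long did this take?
t = t½ × log₂(N₀/N) = 17190 years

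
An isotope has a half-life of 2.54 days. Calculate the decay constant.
λ = ln(2)/t½ = 0.2729 day⁻¹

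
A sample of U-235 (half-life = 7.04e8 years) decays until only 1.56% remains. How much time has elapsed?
t = t½ × log₂(N₀/N) = 4.226e9 years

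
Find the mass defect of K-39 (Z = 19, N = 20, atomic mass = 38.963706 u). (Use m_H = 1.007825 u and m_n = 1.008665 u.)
Δm = Z·m_H + N·m_n − M = 0.3583 u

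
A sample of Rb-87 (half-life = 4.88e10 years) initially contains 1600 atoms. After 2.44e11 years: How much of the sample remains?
N = N₀(1/2)^(t/t½) = 50 atoms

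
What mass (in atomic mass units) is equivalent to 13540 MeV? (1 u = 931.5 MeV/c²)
m = E/c² = 14.54 u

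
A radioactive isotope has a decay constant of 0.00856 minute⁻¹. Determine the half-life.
t½ = ln(2)/λ = 80.98 minutes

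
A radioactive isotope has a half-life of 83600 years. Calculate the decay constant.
λ = ln(2)/t½ = 8.291e-6 year⁻¹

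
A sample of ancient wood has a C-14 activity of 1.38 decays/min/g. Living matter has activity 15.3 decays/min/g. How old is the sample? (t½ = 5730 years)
Age = t½ × log₂(A₀/A) = 19890 years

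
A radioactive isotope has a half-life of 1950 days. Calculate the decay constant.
λ = ln(2)/t½ = 3.555e-4 day⁻¹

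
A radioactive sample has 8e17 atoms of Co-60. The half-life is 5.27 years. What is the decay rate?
A = λN = 1.052e17 decays/year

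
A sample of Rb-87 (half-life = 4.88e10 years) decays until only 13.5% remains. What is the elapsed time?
t = t½ × log₂(N₀/N) = 1.41e11 years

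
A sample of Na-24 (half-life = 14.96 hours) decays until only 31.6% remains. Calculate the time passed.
t = t½ × log₂(N₀/N) = 24.86 hours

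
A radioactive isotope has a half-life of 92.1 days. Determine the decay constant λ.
λ = ln(2)/t½ = 0.007526 day⁻¹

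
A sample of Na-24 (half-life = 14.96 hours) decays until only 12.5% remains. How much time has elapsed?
t = t½ × log₂(N₀/N) = 44.88 hours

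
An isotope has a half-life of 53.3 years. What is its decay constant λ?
λ = ln(2)/t½ = 0.013 year⁻¹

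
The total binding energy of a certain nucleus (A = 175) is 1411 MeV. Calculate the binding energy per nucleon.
B.E./A = 1411/175 = 8.063 MeV/nucleon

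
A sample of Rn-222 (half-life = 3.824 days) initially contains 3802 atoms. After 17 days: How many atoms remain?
N = N₀(1/2)^(t/t½) = 174.5 atoms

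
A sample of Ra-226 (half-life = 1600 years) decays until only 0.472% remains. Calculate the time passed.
t = t½ × log₂(N₀/N) = 12360 years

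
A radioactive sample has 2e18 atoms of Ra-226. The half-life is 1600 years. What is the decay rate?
A = λN = 8.664e14 decays/year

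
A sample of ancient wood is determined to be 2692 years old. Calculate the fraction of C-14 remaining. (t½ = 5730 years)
N/N₀ = (1/2)^(t/t½) = 0.7221 = 72.2%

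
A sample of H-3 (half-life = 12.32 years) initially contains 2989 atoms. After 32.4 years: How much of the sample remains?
N = N₀(1/2)^(t/t½) = 482.9 atoms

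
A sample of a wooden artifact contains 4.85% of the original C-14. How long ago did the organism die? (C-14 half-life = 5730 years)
Age = t½ × log₂(1/ratio) = 25020 years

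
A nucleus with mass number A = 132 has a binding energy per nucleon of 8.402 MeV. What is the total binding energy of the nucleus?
B.E. = 8.402 × 132 = 1109 MeV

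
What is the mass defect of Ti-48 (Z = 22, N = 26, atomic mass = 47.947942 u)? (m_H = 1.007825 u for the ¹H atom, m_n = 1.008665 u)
Δm = Z·m_H + N·m_n − M = 0.4495 u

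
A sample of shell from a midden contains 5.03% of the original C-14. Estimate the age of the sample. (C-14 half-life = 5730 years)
Age = t½ × log₂(1/ratio) = 24720 years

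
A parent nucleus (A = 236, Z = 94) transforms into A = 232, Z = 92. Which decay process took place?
ΔA = -4, ΔZ = -2 ⇒ alpha decay (α)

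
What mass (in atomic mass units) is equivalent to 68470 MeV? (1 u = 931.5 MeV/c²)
m = E/c² = 73.51 u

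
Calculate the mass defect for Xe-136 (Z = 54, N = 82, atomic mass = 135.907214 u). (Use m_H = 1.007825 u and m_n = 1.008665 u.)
Δm = Z·m_H + N·m_n − M = 1.226 u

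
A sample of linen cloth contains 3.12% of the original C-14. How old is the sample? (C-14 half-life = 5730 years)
Age = t½ × log₂(1/ratio) = 28660 years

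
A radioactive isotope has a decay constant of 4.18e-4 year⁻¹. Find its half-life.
t½ = ln(2)/λ = 1658 years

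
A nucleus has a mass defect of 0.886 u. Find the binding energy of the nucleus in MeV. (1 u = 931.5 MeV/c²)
B.E. = Δm × 931.5 = 825.3 MeV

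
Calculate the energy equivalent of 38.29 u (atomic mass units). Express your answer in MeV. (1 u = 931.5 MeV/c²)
E = mc² = 35670 MeV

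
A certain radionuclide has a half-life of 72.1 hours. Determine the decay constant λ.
λ = ln(2)/t½ = 0.009614 hour⁻¹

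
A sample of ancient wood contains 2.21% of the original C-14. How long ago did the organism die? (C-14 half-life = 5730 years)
Age = t½ × log₂(1/ratio) = 31510 years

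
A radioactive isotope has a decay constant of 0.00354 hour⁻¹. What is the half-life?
t½ = ln(2)/λ = 195.8 hours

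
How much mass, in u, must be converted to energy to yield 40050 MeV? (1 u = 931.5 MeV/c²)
m = E/c² = 43 u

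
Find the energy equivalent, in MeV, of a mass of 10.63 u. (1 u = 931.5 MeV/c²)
E = mc² = 9902 MeV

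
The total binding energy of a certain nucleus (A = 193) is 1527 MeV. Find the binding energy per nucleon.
B.E./A = 1527/193 = 7.912 MeV/nucleon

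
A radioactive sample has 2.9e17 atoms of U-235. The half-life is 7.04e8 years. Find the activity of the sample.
A = λN = 2.855e8 decays/year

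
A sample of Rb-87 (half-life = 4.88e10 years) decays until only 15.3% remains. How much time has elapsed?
t = t½ × log₂(N₀/N) = 1.322e11 years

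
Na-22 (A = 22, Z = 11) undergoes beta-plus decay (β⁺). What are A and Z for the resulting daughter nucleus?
Daughter: A = 22, Z = 10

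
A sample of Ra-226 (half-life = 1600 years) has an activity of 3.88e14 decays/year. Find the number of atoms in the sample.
N = A/λ = 8.956e17 atoms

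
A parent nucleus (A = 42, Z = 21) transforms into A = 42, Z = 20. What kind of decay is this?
ΔA = 0, ΔZ = -1 ⇒ beta-plus decay (β⁺) or electron capture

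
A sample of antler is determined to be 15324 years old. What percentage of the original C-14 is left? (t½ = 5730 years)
N/N₀ = (1/2)^(t/t½) = 0.1567 = 15.7%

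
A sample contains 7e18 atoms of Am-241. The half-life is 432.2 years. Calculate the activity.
A = λN = 1.123e16 decays/year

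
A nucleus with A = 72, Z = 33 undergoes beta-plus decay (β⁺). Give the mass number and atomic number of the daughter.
Daughter: A = 72, Z = 32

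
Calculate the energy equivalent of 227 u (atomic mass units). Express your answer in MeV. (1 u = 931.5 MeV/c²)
E = mc² = 2.115e5 MeV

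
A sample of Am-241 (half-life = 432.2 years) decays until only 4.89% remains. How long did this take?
t = t½ × log₂(N₀/N) = 1882 years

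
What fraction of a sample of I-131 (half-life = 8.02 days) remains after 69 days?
N/N₀ = (1/2)^(t/t½) = 0.002571 = 0.257%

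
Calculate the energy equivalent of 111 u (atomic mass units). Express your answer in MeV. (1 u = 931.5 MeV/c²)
E = mc² = 1.034e5 MeV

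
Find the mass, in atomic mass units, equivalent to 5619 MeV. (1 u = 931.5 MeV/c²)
m = E/c² = 6.032 u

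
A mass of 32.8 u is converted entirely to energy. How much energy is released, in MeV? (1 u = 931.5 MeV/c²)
E = mc² = 30550 MeV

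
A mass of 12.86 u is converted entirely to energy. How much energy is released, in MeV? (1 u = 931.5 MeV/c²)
E = mc² = 11980 MeV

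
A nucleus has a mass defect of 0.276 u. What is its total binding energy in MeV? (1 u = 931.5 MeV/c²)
B.E. = Δm × 931.5 = 257.1 MeV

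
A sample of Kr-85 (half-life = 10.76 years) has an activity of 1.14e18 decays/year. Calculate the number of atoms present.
N = A/λ = 1.77e19 atoms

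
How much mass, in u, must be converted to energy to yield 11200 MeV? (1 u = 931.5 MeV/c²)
m = E/c² = 12.02 u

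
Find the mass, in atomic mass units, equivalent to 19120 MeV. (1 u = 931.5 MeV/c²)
m = E/c² = 20.53 u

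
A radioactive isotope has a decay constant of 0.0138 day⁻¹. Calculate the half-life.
t½ = ln(2)/λ = 50.23 days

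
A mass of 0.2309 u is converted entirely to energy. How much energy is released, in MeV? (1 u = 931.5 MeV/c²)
E = mc² = 215.1 MeV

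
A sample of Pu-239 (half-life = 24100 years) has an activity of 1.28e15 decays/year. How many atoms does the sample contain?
N = A/λ = 4.45e19 atoms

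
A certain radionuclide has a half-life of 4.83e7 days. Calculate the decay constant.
λ = ln(2)/t½ = 1.435e-8 day⁻¹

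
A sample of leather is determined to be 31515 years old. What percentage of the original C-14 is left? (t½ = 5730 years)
N/N₀ = (1/2)^(t/t½) = 0.0221 = 2.21%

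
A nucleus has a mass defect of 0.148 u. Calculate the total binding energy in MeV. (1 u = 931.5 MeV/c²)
B.E. = Δm × 931.5 = 137.9 MeV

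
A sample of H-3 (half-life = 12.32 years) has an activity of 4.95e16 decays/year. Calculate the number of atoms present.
N = A/λ = 8.798e17 atoms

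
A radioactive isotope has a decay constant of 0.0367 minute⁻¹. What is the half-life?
t½ = ln(2)/λ = 18.89 minutes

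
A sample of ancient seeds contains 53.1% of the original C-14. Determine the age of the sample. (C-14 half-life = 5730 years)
Age = t½ × log₂(1/ratio) = 5233 years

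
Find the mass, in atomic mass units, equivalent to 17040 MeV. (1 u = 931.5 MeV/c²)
m = E/c² = 18.29 u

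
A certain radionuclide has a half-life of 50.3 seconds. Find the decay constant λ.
λ = ln(2)/t½ = 0.01378 second⁻¹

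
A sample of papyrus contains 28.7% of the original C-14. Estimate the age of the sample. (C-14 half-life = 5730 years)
Age = t½ × log₂(1/ratio) = 10320 years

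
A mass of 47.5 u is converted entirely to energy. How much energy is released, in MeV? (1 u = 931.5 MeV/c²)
E = mc² = 44250 MeV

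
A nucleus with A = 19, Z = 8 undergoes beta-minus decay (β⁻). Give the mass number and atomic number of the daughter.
Daughter: A = 19, Z = 9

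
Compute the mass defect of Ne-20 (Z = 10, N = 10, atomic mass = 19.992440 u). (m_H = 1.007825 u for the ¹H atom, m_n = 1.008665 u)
Δm = Z·m_H + N·m_n − M = 0.1725 u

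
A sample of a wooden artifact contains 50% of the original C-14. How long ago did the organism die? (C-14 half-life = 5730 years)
Age = t½ × log₂(1/ratio) = 5730 years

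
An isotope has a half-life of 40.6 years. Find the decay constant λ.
λ = ln(2)/t½ = 0.01707 year⁻¹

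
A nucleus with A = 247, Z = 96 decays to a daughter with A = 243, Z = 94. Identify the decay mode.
ΔA = -4, ΔZ = -2 ⇒ alpha decay (α)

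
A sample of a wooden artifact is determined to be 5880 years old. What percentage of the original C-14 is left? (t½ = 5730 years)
N/N₀ = (1/2)^(t/t½) = 0.491 = 49.1%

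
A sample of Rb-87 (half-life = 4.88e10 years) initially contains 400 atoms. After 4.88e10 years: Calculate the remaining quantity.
N = N₀(1/2)^(t/t½) = 200 atoms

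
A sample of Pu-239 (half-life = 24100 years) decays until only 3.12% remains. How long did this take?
t = t½ × log₂(N₀/N) = 1.206e5 years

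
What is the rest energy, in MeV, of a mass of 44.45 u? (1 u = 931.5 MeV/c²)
E = mc² = 41410 MeV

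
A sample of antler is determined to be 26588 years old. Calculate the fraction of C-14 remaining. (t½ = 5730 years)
N/N₀ = (1/2)^(t/t½) = 0.0401 = 4.01%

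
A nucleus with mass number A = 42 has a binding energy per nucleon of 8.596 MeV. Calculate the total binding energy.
B.E. = 8.596 × 42 = 361 MeV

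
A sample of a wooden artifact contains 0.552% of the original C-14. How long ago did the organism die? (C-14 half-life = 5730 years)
Age = t½ × log₂(1/ratio) = 42980 years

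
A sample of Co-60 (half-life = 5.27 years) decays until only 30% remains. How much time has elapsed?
t = t½ × log₂(N₀/N) = 9.154 years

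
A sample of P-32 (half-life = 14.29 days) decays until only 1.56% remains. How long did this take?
t = t½ × log₂(N₀/N) = 85.77 days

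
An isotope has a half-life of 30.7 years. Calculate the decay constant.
λ = ln(2)/t½ = 0.02258 year⁻¹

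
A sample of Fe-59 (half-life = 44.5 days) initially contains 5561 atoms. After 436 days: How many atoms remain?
N = N₀(1/2)^(t/t½) = 6.248 atoms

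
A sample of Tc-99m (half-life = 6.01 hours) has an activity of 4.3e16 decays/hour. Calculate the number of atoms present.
N = A/λ = 3.728e17 atoms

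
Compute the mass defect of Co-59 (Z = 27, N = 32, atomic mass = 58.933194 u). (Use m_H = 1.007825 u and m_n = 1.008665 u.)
Δm = Z·m_H + N·m_n − M = 0.5554 u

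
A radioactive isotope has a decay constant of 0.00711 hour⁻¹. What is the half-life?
t½ = ln(2)/λ = 97.49 hours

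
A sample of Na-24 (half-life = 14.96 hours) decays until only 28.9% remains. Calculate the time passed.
t = t½ × log₂(N₀/N) = 26.79 hours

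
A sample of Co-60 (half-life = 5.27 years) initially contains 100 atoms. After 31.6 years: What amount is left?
N = N₀(1/2)^(t/t½) = 1.567 atoms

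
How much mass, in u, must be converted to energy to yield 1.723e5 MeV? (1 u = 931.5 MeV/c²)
m = E/c² = 185 u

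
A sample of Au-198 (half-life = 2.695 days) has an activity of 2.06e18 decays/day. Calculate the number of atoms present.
N = A/λ = 8.009e18 atoms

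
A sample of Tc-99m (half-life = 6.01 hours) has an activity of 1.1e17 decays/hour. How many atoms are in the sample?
N = A/λ = 9.538e17 atoms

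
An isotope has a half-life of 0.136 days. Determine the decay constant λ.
λ = ln(2)/t½ = 5.097 day⁻¹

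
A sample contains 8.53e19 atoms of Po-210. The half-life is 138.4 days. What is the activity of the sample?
A = λN = 4.272e17 decays/day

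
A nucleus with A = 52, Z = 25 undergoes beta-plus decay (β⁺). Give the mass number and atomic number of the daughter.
Daughter: A = 52, Z = 24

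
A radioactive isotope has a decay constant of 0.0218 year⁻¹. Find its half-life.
t½ = ln(2)/λ = 31.8 years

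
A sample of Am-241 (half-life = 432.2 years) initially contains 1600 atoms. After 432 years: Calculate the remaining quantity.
N = N₀(1/2)^(t/t½) = 800.3 atoms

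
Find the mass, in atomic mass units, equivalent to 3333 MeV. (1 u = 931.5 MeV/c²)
m = E/c² = 3.578 u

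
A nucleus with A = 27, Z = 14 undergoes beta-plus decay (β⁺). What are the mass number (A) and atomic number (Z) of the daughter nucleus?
Daughter: A = 27, Z = 13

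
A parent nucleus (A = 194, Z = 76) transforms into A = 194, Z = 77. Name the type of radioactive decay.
ΔA = 0, ΔZ = +1 ⇒ beta-minus decay (β⁻)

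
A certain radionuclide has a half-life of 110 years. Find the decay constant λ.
λ = ln(2)/t½ = 0.006301 year⁻¹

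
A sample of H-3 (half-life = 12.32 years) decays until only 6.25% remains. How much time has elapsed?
t = t½ × log₂(N₀/N) = 49.28 years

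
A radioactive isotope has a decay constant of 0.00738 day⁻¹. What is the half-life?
t½ = ln(2)/λ = 93.92 days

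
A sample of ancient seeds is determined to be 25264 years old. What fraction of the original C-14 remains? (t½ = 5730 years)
N/N₀ = (1/2)^(t/t½) = 0.04707 = 4.71%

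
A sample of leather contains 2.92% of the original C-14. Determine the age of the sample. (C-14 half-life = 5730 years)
Age = t½ × log₂(1/ratio) = 29210 years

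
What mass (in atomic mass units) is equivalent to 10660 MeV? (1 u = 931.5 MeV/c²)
m = E/c² = 11.44 u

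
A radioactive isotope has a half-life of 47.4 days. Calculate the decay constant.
λ = ln(2)/t½ = 0.01462 day⁻¹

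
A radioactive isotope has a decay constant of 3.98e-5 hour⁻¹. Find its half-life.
t½ = ln(2)/λ = 17420 hours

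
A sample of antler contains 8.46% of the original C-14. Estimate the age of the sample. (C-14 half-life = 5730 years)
Age = t½ × log₂(1/ratio) = 20420 years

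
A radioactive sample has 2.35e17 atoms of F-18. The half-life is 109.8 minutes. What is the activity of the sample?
A = λN = 1.484e15 decays/minute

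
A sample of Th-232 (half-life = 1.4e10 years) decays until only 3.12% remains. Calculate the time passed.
t = t½ × log₂(N₀/N) = 7.003e10 years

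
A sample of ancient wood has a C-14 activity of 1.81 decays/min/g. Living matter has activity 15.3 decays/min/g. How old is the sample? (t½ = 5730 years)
Age = t½ × log₂(A₀/A) = 17650 years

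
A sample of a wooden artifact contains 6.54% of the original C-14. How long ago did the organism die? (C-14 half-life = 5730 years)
Age = t½ × log₂(1/ratio) = 22550 years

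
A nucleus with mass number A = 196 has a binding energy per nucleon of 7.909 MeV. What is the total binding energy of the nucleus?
B.E. = 7.909 × 196 = 1550 MeV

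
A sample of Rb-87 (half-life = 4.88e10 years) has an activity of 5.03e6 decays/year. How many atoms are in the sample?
N = A/λ = 3.541e17 atoms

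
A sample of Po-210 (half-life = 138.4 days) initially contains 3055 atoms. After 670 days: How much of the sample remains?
N = N₀(1/2)^(t/t½) = 106.6 atoms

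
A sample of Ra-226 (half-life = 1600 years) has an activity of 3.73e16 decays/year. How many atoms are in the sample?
N = A/λ = 8.61e19 atoms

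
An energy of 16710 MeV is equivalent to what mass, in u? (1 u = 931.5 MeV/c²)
m = E/c² = 17.94 u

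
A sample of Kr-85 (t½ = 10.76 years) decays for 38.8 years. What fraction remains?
N/N₀ = (1/2)^(t/t½) = 0.08213 = 8.21%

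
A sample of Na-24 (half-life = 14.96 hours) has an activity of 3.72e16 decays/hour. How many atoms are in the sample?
N = A/λ = 8.029e17 atoms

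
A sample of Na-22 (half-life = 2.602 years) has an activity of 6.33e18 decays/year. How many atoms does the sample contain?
N = A/λ = 2.376e19 atoms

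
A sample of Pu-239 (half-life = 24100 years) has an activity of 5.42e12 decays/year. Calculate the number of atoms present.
N = A/λ = 1.884e17 atoms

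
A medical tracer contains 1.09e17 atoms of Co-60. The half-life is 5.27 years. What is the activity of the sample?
A = λN = 1.434e16 decays/year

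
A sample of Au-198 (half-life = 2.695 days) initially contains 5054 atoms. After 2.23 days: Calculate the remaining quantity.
N = N₀(1/2)^(t/t½) = 2848 atoms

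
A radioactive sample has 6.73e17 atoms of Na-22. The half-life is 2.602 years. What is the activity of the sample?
A = λN = 1.793e17 decays/year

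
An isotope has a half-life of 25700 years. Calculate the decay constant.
λ = ln(2)/t½ = 2.697e-5 year⁻¹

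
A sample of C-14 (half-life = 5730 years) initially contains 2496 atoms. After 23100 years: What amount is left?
N = N₀(1/2)^(t/t½) = 152.6 atoms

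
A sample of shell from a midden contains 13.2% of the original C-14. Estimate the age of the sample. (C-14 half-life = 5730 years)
Age = t½ × log₂(1/ratio) = 16740 years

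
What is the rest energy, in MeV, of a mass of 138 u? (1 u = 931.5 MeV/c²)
E = mc² = 1.285e5 MeV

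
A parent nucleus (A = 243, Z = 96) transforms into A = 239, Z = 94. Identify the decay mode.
ΔA = -4, ΔZ = -2 ⇒ alpha decay (α)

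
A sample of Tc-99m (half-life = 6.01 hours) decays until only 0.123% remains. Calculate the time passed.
t = t½ × log₂(N₀/N) = 58.1 hours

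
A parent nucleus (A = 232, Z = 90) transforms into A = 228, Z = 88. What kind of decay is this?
ΔA = -4, ΔZ = -2 ⇒ alpha decay (α)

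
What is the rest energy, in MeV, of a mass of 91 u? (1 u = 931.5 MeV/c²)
E = mc² = 84770 MeV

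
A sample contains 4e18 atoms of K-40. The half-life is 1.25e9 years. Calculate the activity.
A = λN = 2.218e9 decays/year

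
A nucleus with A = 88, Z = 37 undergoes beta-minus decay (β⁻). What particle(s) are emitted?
β⁻: electron (e⁻) + antineutrino (ν̄ₑ)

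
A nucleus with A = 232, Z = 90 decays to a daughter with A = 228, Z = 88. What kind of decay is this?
ΔA = -4, ΔZ = -2 ⇒ alpha decay (α)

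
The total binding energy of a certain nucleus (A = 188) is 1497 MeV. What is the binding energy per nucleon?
B.E./A = 1497/188 = 7.963 MeV/nucleon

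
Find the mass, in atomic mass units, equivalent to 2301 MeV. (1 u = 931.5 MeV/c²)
m = E/c² = 2.47 u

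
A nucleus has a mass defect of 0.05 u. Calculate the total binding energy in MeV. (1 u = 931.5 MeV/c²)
B.E. = Δm × 931.5 = 46.58 MeV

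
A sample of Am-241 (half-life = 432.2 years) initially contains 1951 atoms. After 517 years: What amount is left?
N = N₀(1/2)^(t/t½) = 851.5 atoms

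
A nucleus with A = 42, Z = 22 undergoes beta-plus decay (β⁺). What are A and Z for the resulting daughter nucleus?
Daughter: A = 42, Z = 21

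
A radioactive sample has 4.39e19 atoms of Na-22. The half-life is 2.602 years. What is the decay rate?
A = λN = 1.169e19 decays/year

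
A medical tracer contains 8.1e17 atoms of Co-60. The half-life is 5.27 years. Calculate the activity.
A = λN = 1.065e17 decays/year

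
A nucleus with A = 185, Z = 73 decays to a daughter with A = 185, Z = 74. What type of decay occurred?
ΔA = 0, ΔZ = +1 ⇒ beta-minus decay (β⁻)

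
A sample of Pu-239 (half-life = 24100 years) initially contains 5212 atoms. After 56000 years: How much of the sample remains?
N = N₀(1/2)^(t/t½) = 1041 atoms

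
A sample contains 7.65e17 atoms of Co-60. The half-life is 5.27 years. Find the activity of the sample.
A = λN = 1.006e17 decays/year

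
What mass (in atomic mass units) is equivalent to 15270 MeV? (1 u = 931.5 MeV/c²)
m = E/c² = 16.39 u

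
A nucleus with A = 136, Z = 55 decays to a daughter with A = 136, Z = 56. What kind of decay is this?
ΔA = 0, ΔZ = +1 ⇒ beta-minus decay (β⁻)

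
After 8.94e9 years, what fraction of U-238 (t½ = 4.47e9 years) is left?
N/N₀ = (1/2)^(t/t½) = 0.25 = 25%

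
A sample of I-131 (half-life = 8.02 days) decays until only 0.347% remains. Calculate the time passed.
t = t½ × log₂(N₀/N) = 65.53 days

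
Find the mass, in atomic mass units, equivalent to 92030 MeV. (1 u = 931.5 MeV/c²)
m = E/c² = 98.8 u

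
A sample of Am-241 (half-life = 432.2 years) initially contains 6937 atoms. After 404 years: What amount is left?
N = N₀(1/2)^(t/t½) = 3629 atoms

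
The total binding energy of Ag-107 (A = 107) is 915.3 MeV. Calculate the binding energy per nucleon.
B.E./A = 915.3/107 = 8.554 MeV/nucleon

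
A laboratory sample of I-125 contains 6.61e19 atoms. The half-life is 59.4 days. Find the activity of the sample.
A = λN = 7.713e17 decays/day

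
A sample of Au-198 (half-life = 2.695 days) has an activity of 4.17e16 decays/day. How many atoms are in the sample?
N = A/λ = 1.621e17 atoms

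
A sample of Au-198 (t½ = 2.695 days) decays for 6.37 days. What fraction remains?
N/N₀ = (1/2)^(t/t½) = 0.1943 = 19.4%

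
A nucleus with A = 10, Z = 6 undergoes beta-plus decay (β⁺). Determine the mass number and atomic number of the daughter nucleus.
Daughter: A = 10, Z = 5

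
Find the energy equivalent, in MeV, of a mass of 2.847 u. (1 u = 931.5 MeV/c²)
E = mc² = 2652 MeV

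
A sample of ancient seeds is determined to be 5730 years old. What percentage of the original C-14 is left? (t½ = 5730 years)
N/N₀ = (1/2)^(t/t½) = 0.5 = 50%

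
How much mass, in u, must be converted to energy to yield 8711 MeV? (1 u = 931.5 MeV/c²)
m = E/c² = 9.352 u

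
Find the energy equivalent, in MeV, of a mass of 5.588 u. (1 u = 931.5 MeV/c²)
E = mc² = 5205 MeV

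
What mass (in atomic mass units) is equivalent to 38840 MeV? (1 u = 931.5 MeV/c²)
m = E/c² = 41.7 u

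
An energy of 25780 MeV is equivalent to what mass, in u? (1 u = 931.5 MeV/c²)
m = E/c² = 27.68 u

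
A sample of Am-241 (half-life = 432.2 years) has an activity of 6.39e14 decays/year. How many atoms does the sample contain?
N = A/λ = 3.984e17 atoms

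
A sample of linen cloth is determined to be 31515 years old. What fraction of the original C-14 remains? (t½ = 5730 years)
N/N₀ = (1/2)^(t/t½) = 0.0221 = 2.21%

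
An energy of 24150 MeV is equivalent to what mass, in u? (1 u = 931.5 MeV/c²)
m = E/c² = 25.93 u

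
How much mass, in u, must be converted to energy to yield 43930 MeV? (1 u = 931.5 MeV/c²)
m = E/c² = 47.16 u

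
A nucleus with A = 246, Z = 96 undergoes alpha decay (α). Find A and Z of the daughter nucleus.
Daughter: A = 242, Z = 94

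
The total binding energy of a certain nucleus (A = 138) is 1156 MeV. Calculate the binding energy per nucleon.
B.E./A = 1156/138 = 8.377 MeV/nucleon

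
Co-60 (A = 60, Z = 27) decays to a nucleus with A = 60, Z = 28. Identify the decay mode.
ΔA = 0, ΔZ = +1 ⇒ beta-minus decay (β⁻)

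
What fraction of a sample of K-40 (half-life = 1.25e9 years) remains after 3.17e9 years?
N/N₀ = (1/2)^(t/t½) = 0.1724 = 17.2%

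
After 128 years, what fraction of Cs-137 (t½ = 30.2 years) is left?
N/N₀ = (1/2)^(t/t½) = 0.05298 = 5.3%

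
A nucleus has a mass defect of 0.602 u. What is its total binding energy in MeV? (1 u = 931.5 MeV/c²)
B.E. = Δm × 931.5 = 560.8 MeV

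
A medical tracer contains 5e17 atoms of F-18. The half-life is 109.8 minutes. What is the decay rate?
A = λN = 3.156e15 decays/minute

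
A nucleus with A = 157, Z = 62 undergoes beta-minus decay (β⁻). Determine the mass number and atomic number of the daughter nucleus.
Daughter: A = 157, Z = 63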